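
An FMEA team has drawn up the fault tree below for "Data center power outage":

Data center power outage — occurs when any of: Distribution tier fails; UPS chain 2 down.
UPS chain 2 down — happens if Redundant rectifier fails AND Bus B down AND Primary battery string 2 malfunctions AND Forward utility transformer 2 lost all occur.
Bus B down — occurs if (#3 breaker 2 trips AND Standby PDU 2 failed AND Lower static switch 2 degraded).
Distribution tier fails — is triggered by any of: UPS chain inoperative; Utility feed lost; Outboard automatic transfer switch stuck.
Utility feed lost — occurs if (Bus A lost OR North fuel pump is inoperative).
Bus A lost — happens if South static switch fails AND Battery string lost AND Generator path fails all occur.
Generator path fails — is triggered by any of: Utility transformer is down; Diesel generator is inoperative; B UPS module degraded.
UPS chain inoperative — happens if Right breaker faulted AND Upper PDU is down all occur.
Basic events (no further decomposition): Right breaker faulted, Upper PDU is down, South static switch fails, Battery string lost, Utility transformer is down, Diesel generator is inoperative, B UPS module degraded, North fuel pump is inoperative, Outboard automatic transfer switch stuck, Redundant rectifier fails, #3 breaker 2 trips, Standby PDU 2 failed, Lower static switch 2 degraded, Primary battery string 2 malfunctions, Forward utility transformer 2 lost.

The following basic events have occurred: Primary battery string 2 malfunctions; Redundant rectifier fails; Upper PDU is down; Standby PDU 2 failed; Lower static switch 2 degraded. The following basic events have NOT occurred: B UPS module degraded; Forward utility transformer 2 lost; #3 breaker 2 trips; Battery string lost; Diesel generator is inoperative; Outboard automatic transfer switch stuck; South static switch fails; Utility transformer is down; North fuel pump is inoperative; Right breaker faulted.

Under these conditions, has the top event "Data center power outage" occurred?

No

UPS chain inoperative [AND]: Right breaker faulted=not, Upper PDU is down=occurs → not all inputs occur → does not occur.
Generator path fails [OR]: Utility transformer is down=not, Diesel generator is inoperative=not, B UPS module degraded=not → no input occurs → does not occur.
Bus A lost [AND]: South static switch fails=not, Battery string lost=not, Generator path fails=not → not all inputs occur → does not occur.
Utility feed lost [OR]: Bus A lost=not, North fuel pump is inoperative=not → no input occurs → does not occur.
Distribution tier fails [OR]: UPS chain inoperative=not, Utility feed lost=not, Outboard automatic transfer switch stuck=not → no input occurs → does not occur.
Bus B down [AND]: #3 breaker 2 trips=not, Standby PDU 2 failed=occurs, Lower static switch 2 degraded=occurs → not all inputs occur → does not occur.
UPS chain 2 down [AND]: Redundant rectifier fails=occurs, Bus B down=not, Primary battery string 2 malfunctions=occurs, Forward utility transformer 2 lost=not → not all inputs occur → does not occur.
Data center power outage [OR]: Distribution tier fails=not, UPS chain 2 down=not → no input occurs → does not occur.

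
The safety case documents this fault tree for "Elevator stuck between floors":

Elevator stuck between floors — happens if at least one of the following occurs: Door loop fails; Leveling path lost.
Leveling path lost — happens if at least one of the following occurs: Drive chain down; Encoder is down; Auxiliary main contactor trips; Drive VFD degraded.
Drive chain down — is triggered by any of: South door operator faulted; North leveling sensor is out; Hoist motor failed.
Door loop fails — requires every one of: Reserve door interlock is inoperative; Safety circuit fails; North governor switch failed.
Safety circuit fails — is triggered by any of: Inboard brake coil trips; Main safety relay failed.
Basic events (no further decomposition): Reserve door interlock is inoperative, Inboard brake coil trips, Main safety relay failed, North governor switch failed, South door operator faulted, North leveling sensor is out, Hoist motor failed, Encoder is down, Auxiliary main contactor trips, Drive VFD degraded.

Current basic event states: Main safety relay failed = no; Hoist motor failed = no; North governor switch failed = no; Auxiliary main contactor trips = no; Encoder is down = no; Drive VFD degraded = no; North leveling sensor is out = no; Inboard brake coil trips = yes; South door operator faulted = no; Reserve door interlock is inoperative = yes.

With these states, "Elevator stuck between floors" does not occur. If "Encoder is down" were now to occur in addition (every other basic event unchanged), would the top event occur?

Yes

Counterfactual: set "Encoder is down" to occurred.
Safety circuit fails [OR]: Inboard brake coil trips=occurs, Main safety relay failed=not → at least one input occurs → occurs.
Door loop fails [AND]: Reserve door interlock is inoperative=occurs, Safety circuit fails=occurs, North governor switch failed=not → not all inputs occur → does not occur.
Drive chain down [OR]: South door operator faulted=not, North leveling sensor is out=not, Hoist motor failed=not → no input occurs → does not occur.
Leveling path lost [OR]: Drive chain down=not, Encoder is down=occurs, Auxiliary main contactor trips=not, Drive VFD degraded=not → at least one input occurs → occurs.
Elevator stuck between floors [OR]: Door loop fails=not, Leveling path lost=occurs → at least one input occurs → occurs.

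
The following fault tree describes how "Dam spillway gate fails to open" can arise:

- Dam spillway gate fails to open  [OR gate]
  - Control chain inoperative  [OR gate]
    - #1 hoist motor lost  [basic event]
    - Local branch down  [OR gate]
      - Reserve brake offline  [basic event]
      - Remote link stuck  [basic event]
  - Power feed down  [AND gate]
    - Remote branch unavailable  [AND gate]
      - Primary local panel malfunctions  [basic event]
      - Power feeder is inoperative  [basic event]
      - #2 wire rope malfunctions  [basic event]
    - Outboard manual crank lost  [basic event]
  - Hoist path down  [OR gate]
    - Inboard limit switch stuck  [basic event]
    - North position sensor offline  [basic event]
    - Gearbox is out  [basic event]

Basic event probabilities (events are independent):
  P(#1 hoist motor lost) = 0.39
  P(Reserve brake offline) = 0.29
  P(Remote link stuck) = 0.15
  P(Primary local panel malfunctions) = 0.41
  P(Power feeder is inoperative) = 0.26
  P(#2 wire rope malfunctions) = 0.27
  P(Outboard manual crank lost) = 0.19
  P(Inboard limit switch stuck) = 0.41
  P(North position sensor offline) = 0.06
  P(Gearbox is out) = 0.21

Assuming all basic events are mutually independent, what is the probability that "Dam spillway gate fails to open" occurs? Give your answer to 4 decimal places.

P(Local branch down) [OR] = 1 − (1−0.29) × (1−0.15) = 0.396500
P(Control chain inoperative) [OR] = 1 − (1−0.39) × (1−0.396500) = 0.631865
P(Remote branch unavailable) [AND] = 0.41 × 0.26 × 0.27 = 0.028782
P(Power feed down) [AND] = 0.028782 × 0.19 = 0.005469
P(Hoist path down) [OR] = 1 − (1−0.41) × (1−0.06) × (1−0.21) = 0.561866
P(Dam spillway gate fails to open) [OR] = 1 − (1−0.631865) × (1−0.005469) × (1−0.561866) = 0.839590
Rounded to 4 decimal places: P(Dam spillway gate fails to open) ≈ 0.8396.

0.8396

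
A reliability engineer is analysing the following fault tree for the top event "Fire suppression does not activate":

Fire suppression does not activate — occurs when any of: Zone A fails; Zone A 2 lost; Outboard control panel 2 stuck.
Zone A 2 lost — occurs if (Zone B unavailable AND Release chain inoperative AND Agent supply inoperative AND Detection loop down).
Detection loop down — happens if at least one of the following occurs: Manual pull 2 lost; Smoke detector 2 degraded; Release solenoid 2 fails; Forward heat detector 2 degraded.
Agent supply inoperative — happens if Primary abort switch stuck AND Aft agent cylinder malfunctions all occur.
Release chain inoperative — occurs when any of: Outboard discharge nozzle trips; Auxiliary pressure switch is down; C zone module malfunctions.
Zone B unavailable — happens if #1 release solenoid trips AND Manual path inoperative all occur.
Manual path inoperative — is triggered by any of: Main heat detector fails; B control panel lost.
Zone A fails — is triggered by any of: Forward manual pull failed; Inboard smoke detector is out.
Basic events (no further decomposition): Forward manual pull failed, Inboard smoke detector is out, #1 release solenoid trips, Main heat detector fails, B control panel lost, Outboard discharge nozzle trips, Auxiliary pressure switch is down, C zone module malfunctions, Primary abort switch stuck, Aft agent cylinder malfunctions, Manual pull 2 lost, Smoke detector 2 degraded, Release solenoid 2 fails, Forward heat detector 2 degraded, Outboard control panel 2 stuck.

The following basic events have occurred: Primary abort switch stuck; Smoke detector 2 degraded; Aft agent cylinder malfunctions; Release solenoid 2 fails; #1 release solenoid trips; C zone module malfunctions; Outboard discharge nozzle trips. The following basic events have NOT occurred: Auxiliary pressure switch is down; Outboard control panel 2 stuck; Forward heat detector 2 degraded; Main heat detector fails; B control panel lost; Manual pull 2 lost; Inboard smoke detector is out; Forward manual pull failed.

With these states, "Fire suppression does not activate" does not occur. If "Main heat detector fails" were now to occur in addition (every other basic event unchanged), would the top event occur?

Counterfactual: set "Main heat detector fails" to occurred.
Zone A fails [OR]: Forward manual pull failed=not, Inboard smoke detector is out=not → no input occurs → does not occur.
Manual path inoperative [OR]: Main heat detector fails=occurs, B control panel lost=not → at least one input occurs → occurs.
Zone B unavailable [AND]: #1 release solenoid trips=occurs, Manual path inoperative=occurs → all inputs occur → occurs.
Release chain inoperative [OR]: Outboard discharge nozzle trips=occurs, Auxiliary pressure switch is down=not, C zone module malfunctions=occurs → at least one input occurs → occurs.
Agent supply inoperative [AND]: Primary abort switch stuck=occurs, Aft agent cylinder malfunctions=occurs → all inputs occur → occurs.
Detection loop down [OR]: Manual pull 2 lost=not, Smoke detector 2 degraded=occurs, Release solenoid 2 fails=occurs, Forward heat detector 2 degraded=not → at least one input occurs → occurs.
Zone A 2 lost [AND]: Zone B unavailable=occurs, Release chain inoperative=occurs, Agent supply inoperative=occurs, Detection loop down=occurs → all inputs occur → occurs.
Fire suppression does not activate [OR]: Zone A fails=not, Zone A 2 lost=occurs, Outboard control panel 2 stuck=not → at least one input occurs → occurs.

Yes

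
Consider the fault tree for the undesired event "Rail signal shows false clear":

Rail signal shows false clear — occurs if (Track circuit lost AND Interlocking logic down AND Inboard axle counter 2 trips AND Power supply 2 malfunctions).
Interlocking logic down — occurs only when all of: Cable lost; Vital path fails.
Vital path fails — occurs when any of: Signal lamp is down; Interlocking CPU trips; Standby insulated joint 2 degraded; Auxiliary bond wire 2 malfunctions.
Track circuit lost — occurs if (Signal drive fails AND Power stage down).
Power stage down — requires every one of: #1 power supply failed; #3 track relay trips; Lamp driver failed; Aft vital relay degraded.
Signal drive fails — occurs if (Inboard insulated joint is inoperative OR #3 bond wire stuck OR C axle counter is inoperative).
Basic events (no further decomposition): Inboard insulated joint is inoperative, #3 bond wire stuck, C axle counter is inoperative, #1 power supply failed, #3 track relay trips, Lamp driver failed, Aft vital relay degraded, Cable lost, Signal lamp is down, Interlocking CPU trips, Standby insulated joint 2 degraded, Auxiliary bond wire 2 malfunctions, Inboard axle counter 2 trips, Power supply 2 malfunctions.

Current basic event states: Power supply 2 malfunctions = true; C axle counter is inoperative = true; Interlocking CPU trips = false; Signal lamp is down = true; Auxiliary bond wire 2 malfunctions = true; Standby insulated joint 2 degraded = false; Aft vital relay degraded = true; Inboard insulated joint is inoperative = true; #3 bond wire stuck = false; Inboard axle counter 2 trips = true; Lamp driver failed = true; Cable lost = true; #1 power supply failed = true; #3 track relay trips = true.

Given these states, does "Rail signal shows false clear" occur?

Signal drive fails [OR]: Inboard insulated joint is inoperative=occurs, #3 bond wire stuck=not, C axle counter is inoperative=occurs → at least one input occurs → occurs.
Power stage down [AND]: #1 power supply failed=occurs, #3 track relay trips=occurs, Lamp driver failed=occurs, Aft vital relay degraded=occurs → all inputs occur → occurs.
Track circuit lost [AND]: Signal drive fails=occurs, Power stage down=occurs → all inputs occur → occurs.
Vital path fails [OR]: Signal lamp is down=occurs, Interlocking CPU trips=not, Standby insulated joint 2 degraded=not, Auxiliary bond wire 2 malfunctions=occurs → at least one input occurs → occurs.
Interlocking logic down [AND]: Cable lost=occurs, Vital path fails=occurs → all inputs occur → occurs.
Rail signal shows false clear [AND]: Track circuit lost=occurs, Interlocking logic down=occurs, Inboard axle counter 2 trips=occurs, Power supply 2 malfunctions=occurs → all inputs occur → occurs.

Yes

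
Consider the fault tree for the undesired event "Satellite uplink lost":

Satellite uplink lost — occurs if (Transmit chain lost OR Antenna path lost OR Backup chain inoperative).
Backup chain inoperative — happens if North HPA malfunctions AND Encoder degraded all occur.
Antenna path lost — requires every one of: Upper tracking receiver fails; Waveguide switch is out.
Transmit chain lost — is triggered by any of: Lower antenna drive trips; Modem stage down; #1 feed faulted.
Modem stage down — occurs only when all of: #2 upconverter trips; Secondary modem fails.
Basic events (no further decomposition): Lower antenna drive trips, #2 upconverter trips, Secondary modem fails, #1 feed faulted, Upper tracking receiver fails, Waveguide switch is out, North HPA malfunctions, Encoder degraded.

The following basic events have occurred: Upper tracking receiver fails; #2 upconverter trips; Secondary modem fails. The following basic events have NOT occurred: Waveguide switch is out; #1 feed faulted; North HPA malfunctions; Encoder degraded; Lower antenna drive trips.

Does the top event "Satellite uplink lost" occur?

Modem stage down [AND]: #2 upconverter trips=occurs, Secondary modem fails=occurs → all inputs occur → occurs.
Transmit chain lost [OR]: Lower antenna drive trips=not, Modem stage down=occurs, #1 feed faulted=not → at least one input occurs → occurs.
Antenna path lost [AND]: Upper tracking receiver fails=occurs, Waveguide switch is out=not → not all inputs occur → does not occur.
Backup chain inoperative [AND]: North HPA malfunctions=not, Encoder degraded=not → not all inputs occur → does not occur.
Satellite uplink lost [OR]: Transmit chain lost=occurs, Antenna path lost=not, Backup chain inoperative=not → at least one input occurs → occurs.

Yes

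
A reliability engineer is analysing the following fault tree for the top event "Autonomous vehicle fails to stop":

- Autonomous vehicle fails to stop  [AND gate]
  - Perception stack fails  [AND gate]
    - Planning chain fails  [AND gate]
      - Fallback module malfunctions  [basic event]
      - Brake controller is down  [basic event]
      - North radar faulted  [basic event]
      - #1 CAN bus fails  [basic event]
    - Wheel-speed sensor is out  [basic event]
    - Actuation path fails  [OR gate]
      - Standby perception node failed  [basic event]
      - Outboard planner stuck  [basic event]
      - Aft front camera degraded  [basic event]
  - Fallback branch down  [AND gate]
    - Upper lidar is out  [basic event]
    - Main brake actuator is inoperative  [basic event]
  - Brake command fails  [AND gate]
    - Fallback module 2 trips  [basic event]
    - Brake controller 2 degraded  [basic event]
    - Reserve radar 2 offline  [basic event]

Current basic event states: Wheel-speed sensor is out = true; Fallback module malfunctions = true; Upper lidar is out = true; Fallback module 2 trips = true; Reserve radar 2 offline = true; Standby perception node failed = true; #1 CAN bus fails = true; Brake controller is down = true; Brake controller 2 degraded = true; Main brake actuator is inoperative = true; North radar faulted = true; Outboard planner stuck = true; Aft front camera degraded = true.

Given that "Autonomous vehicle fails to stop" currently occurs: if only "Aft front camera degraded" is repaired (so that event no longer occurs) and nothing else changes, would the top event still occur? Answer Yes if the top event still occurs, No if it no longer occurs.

Counterfactual: set "Aft front camera degraded" to not occurred.
Planning chain fails [AND]: Fallback module malfunctions=occurs, Brake controller is down=occurs, North radar faulted=occurs, #1 CAN bus fails=occurs → all inputs occur → occurs.
Actuation path fails [OR]: Standby perception node failed=occurs, Outboard planner stuck=occurs, Aft front camera degraded=not → at least one input occurs → occurs.
Perception stack fails [AND]: Planning chain fails=occurs, Wheel-speed sensor is out=occurs, Actuation path fails=occurs → all inputs occur → occurs.
Fallback branch down [AND]: Upper lidar is out=occurs, Main brake actuator is inoperative=occurs → all inputs occur → occurs.
Brake command fails [AND]: Fallback module 2 trips=occurs, Brake controller 2 degraded=occurs, Reserve radar 2 offline=occurs → all inputs occur → occurs.
Autonomous vehicle fails to stop [AND]: Perception stack fails=occurs, Fallback branch down=occurs, Brake command fails=occurs → all inputs occur → occurs.

Yes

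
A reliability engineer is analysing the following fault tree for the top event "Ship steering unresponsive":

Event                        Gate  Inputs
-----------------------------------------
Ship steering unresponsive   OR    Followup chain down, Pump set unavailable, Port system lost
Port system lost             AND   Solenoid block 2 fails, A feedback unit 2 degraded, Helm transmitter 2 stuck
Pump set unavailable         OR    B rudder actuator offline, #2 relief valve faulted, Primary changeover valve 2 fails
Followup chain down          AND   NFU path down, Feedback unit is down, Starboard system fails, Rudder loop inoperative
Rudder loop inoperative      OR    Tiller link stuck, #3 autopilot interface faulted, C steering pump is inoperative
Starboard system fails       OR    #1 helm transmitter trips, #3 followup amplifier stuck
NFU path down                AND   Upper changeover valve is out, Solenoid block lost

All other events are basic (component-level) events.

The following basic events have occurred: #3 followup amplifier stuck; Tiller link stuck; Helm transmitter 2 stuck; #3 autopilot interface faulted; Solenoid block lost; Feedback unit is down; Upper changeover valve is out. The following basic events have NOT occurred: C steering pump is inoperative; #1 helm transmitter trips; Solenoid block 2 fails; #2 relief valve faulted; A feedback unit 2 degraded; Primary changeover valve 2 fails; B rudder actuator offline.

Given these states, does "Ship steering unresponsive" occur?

Yes

NFU path down [AND]: Upper changeover valve is out=occurs, Solenoid block lost=occurs → all inputs occur → occurs.
Starboard system fails [OR]: #1 helm transmitter trips=not, #3 followup amplifier stuck=occurs → at least one input occurs → occurs.
Rudder loop inoperative [OR]: Tiller link stuck=occurs, #3 autopilot interface faulted=occurs, C steering pump is inoperative=not → at least one input occurs → occurs.
Followup chain down [AND]: NFU path down=occurs, Feedback unit is down=occurs, Starboard system fails=occurs, Rudder loop inoperative=occurs → all inputs occur → occurs.
Pump set unavailable [OR]: B rudder actuator offline=not, #2 relief valve faulted=not, Primary changeover valve 2 fails=not → no input occurs → does not occur.
Port system lost [AND]: Solenoid block 2 fails=not, A feedback unit 2 degraded=not, Helm transmitter 2 stuck=occurs → not all inputs occur → does not occur.
Ship steering unresponsive [OR]: Followup chain down=occurs, Pump set unavailable=not, Port system lost=not → at least one input occurs → occurs.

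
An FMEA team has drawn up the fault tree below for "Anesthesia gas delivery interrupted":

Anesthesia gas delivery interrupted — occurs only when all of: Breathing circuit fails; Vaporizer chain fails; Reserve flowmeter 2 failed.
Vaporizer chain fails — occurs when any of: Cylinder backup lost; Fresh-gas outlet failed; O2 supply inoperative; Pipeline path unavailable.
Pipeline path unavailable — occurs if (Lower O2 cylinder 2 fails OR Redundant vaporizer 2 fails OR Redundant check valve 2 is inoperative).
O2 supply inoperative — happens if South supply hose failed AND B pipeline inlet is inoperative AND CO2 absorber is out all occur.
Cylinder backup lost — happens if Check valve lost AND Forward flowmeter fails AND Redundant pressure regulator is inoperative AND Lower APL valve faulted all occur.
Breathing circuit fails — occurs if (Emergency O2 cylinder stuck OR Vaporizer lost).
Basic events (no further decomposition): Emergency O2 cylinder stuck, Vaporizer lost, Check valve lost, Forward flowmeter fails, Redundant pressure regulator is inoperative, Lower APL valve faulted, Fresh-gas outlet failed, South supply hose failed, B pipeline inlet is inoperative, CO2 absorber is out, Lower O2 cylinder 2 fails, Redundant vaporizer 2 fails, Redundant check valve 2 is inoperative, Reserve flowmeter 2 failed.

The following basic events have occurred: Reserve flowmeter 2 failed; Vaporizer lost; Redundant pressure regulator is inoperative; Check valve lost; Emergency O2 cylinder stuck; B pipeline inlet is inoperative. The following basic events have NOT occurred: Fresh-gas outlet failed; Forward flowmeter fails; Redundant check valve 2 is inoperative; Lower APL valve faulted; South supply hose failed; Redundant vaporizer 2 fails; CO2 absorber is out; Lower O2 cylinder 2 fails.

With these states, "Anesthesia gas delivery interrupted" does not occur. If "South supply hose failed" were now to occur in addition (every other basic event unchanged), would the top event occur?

No

Counterfactual: set "South supply hose failed" to occurred.
Breathing circuit fails [OR]: Emergency O2 cylinder stuck=occurs, Vaporizer lost=occurs → at least one input occurs → occurs.
Cylinder backup lost [AND]: Check valve lost=occurs, Forward flowmeter fails=not, Redundant pressure regulator is inoperative=occurs, Lower APL valve faulted=not → not all inputs occur → does not occur.
O2 supply inoperative [AND]: South supply hose failed=occurs, B pipeline inlet is inoperative=occurs, CO2 absorber is out=not → not all inputs occur → does not occur.
Pipeline path unavailable [OR]: Lower O2 cylinder 2 fails=not, Redundant vaporizer 2 fails=not, Redundant check valve 2 is inoperative=not → no input occurs → does not occur.
Vaporizer chain fails [OR]: Cylinder backup lost=not, Fresh-gas outlet failed=not, O2 supply inoperative=not, Pipeline path unavailable=not → no input occurs → does not occur.
Anesthesia gas delivery interrupted [AND]: Breathing circuit fails=occurs, Vaporizer chain fails=not, Reserve flowmeter 2 failed=occurs → not all inputs occur → does not occur.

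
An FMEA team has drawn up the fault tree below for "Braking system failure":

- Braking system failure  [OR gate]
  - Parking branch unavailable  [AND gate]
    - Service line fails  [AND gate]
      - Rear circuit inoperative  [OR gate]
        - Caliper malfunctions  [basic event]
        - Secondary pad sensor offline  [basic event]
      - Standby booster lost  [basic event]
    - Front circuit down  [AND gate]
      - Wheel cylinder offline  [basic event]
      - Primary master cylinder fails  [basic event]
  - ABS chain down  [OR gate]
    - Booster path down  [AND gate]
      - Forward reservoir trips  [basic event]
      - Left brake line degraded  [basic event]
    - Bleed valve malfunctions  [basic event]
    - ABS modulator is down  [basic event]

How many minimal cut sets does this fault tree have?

5

Rear circuit inoperative [OR]: union of children's cut sets → 2 cut set(s).
Service line fails [AND]: one cut set from each child combined → 2 × 1 = 2 cut set(s).
Front circuit down [AND]: one cut set from each child combined → 1 × 1 = 1 cut set(s).
Parking branch unavailable [AND]: one cut set from each child combined → 2 × 1 = 2 cut set(s).
Booster path down [AND]: one cut set from each child combined → 1 × 1 = 1 cut set(s).
ABS chain down [OR]: union of children's cut sets → 3 cut set(s).
Braking system failure [OR]: union of children's cut sets → 5 cut set(s).
Minimal cut sets: {Caliper malfunctions, Primary master cylinder fails, Standby booster lost, Wheel cylinder offline}; {Primary master cylinder fails, Secondary pad sensor offline, Standby booster lost, Wheel cylinder offline}; {Forward reservoir trips, Left brake line degraded}; {Bleed valve malfunctions}; {ABS modulator is down}.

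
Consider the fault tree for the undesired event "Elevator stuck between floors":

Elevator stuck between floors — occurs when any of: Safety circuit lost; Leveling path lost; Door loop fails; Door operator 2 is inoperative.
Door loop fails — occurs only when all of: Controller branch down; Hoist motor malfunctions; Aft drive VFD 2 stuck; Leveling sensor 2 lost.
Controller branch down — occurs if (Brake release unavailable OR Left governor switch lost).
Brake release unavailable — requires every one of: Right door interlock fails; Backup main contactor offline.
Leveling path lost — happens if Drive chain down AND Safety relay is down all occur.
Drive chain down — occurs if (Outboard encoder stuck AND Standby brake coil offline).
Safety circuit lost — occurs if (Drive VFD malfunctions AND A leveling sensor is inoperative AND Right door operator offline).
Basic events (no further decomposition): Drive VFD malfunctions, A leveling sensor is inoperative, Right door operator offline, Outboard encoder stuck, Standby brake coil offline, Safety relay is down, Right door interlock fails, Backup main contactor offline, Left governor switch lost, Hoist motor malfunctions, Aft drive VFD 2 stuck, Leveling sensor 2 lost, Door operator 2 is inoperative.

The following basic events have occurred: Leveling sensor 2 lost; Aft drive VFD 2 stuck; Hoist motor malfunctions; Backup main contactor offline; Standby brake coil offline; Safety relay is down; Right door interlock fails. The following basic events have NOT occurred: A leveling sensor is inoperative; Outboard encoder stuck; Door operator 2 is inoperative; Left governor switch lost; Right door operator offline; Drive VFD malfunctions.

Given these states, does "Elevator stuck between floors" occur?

Yes

Safety circuit lost [AND]: Drive VFD malfunctions=not, A leveling sensor is inoperative=not, Right door operator offline=not → not all inputs occur → does not occur.
Drive chain down [AND]: Outboard encoder stuck=not, Standby brake coil offline=occurs → not all inputs occur → does not occur.
Leveling path lost [AND]: Drive chain down=not, Safety relay is down=occurs → not all inputs occur → does not occur.
Brake release unavailable [AND]: Right door interlock fails=occurs, Backup main contactor offline=occurs → all inputs occur → occurs.
Controller branch down [OR]: Brake release unavailable=occurs, Left governor switch lost=not → at least one input occurs → occurs.
Door loop fails [AND]: Controller branch down=occurs, Hoist motor malfunctions=occurs, Aft drive VFD 2 stuck=occurs, Leveling sensor 2 lost=occurs → all inputs occur → occurs.
Elevator stuck between floors [OR]: Safety circuit lost=not, Leveling path lost=not, Door loop fails=occurs, Door operator 2 is inoperative=not → at least one input occurs → occurs.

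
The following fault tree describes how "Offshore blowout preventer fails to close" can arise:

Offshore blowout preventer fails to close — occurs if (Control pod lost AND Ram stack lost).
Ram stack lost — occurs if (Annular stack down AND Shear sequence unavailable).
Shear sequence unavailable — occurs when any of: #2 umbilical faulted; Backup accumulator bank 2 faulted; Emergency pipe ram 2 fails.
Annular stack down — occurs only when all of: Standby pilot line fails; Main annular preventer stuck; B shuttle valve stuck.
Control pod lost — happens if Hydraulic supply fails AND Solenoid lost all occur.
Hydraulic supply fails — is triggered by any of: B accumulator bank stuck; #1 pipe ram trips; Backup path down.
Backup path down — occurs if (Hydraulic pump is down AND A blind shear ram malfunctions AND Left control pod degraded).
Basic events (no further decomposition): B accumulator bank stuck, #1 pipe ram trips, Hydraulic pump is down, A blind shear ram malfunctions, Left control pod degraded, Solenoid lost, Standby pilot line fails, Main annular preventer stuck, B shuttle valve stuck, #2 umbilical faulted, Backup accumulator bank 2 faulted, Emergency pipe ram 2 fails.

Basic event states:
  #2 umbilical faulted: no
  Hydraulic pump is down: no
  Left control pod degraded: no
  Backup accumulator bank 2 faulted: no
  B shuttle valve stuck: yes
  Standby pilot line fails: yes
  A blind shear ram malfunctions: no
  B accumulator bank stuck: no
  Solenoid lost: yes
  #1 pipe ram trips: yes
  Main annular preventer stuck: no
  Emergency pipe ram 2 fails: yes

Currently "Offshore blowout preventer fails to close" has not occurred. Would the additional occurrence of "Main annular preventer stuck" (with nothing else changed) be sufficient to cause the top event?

Yes

Counterfactual: set "Main annular preventer stuck" to occurred.
Backup path down [AND]: Hydraulic pump is down=not, A blind shear ram malfunctions=not, Left control pod degraded=not → not all inputs occur → does not occur.
Hydraulic supply fails [OR]: B accumulator bank stuck=not, #1 pipe ram trips=occurs, Backup path down=not → at least one input occurs → occurs.
Control pod lost [AND]: Hydraulic supply fails=occurs, Solenoid lost=occurs → all inputs occur → occurs.
Annular stack down [AND]: Standby pilot line fails=occurs, Main annular preventer stuck=occurs, B shuttle valve stuck=occurs → all inputs occur → occurs.
Shear sequence unavailable [OR]: #2 umbilical faulted=not, Backup accumulator bank 2 faulted=not, Emergency pipe ram 2 fails=occurs → at least one input occurs → occurs.
Ram stack lost [AND]: Annular stack down=occurs, Shear sequence unavailable=occurs → all inputs occur → occurs.
Offshore blowout preventer fails to close [AND]: Control pod lost=occurs, Ram stack lost=occurs → all inputs occur → occurs.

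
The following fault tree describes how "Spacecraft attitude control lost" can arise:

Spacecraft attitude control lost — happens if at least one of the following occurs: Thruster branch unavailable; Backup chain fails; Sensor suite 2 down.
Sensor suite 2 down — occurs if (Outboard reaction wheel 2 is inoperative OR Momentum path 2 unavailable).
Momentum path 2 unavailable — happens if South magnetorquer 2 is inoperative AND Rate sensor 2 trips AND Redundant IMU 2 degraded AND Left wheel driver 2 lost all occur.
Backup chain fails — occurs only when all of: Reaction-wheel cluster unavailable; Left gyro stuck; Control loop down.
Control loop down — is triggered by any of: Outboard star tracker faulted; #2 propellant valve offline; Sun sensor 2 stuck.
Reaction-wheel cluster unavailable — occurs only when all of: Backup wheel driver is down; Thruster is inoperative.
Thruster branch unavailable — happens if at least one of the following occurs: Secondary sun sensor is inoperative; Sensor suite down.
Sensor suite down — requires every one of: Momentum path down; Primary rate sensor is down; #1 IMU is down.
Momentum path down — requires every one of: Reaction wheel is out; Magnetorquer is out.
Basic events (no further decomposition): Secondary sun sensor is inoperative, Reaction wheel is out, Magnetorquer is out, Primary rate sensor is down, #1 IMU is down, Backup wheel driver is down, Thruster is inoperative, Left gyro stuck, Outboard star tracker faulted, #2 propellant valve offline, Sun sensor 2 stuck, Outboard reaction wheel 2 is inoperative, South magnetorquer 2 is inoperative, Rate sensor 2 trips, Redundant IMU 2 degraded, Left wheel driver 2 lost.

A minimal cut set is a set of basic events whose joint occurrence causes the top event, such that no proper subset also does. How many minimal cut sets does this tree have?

Momentum path down [AND]: one cut set from each child combined → 1 × 1 = 1 cut set(s).
Sensor suite down [AND]: one cut set from each child combined → 1 × 1 × 1 = 1 cut set(s).
Thruster branch unavailable [OR]: union of children's cut sets → 2 cut set(s).
Reaction-wheel cluster unavailable [AND]: one cut set from each child combined → 1 × 1 = 1 cut set(s).
Control loop down [OR]: union of children's cut sets → 3 cut set(s).
Backup chain fails [AND]: one cut set from each child combined → 1 × 1 × 3 = 3 cut set(s).
Momentum path 2 unavailable [AND]: one cut set from each child combined → 1 × 1 × 1 × 1 = 1 cut set(s).
Sensor suite 2 down [OR]: union of children's cut sets → 2 cut set(s).
Spacecraft attitude control lost [OR]: union of children's cut sets → 7 cut set(s).
Minimal cut sets: {Secondary sun sensor is inoperative}; {#1 IMU is down, Magnetorquer is out, Primary rate sensor is down, Reaction wheel is out}; {Backup wheel driver is down, Left gyro stuck, Outboard star tracker faulted, Thruster is inoperative}; {#2 propellant valve offline, Backup wheel driver is down, Left gyro stuck, Thruster is inoperative}; {Backup wheel driver is down, Left gyro stuck, Sun sensor 2 stuck, Thruster is inoperative}; {Outboard reaction wheel 2 is inoperative}; {Left wheel driver 2 lost, Rate sensor 2 trips, Redundant IMU 2 degraded, South magnetorquer 2 is inoperative}.

7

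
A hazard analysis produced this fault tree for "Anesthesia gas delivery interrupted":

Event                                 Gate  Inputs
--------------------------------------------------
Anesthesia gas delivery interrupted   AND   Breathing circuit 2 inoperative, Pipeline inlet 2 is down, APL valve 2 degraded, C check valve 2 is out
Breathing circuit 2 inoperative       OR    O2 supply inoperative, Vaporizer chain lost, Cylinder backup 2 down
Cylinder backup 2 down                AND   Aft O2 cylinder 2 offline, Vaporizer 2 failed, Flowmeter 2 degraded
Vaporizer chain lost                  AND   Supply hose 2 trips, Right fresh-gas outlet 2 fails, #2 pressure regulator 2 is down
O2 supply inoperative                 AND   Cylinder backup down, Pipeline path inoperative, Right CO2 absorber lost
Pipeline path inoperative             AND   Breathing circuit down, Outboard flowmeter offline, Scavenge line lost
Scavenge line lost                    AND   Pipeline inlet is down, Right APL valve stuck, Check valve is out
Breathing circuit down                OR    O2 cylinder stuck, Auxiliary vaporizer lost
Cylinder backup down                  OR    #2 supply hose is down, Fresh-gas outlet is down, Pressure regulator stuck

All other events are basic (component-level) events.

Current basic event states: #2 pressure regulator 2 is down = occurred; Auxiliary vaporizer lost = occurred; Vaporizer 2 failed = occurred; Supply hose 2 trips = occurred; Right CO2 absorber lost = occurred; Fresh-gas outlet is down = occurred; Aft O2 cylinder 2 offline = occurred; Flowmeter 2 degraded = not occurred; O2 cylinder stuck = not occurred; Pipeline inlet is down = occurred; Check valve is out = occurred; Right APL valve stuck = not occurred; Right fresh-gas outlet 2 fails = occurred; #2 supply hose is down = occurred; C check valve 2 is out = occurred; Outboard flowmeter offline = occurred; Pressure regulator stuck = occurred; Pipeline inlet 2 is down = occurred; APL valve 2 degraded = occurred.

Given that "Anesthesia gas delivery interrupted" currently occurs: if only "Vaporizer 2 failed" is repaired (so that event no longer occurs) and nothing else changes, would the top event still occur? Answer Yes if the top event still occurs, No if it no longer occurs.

Yes

Counterfactual: set "Vaporizer 2 failed" to not occurred.
Cylinder backup down [OR]: #2 supply hose is down=occurs, Fresh-gas outlet is down=occurs, Pressure regulator stuck=occurs → at least one input occurs → occurs.
Breathing circuit down [OR]: O2 cylinder stuck=not, Auxiliary vaporizer lost=occurs → at least one input occurs → occurs.
Scavenge line lost [AND]: Pipeline inlet is down=occurs, Right APL valve stuck=not, Check valve is out=occurs → not all inputs occur → does not occur.
Pipeline path inoperative [AND]: Breathing circuit down=occurs, Outboard flowmeter offline=occurs, Scavenge line lost=not → not all inputs occur → does not occur.
O2 supply inoperative [AND]: Cylinder backup down=occurs, Pipeline path inoperative=not, Right CO2 absorber lost=occurs → not all inputs occur → does not occur.
Vaporizer chain lost [AND]: Supply hose 2 trips=occurs, Right fresh-gas outlet 2 fails=occurs, #2 pressure regulator 2 is down=occurs → all inputs occur → occurs.
Cylinder backup 2 down [AND]: Aft O2 cylinder 2 offline=occurs, Vaporizer 2 failed=not, Flowmeter 2 degraded=not → not all inputs occur → does not occur.
Breathing circuit 2 inoperative [OR]: O2 supply inoperative=not, Vaporizer chain lost=occurs, Cylinder backup 2 down=not → at least one input occurs → occurs.
Anesthesia gas delivery interrupted [AND]: Breathing circuit 2 inoperative=occurs, Pipeline inlet 2 is down=occurs, APL valve 2 degraded=occurs, C check valve 2 is out=occurs → all inputs occur → occurs.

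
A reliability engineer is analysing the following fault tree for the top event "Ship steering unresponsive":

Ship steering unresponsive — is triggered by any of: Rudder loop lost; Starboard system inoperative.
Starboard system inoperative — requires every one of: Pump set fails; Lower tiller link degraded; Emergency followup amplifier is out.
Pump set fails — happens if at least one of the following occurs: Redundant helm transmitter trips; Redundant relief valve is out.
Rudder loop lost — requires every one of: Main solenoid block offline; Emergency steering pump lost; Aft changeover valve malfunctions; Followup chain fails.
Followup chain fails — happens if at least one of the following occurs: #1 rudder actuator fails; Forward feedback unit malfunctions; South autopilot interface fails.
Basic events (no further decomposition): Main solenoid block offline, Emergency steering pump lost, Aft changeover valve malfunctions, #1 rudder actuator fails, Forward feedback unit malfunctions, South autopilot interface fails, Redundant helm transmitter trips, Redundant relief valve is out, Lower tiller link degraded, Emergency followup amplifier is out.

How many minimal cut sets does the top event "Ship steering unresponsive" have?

Followup chain fails [OR]: union of children's cut sets → 3 cut set(s).
Rudder loop lost [AND]: one cut set from each child combined → 1 × 1 × 1 × 3 = 3 cut set(s).
Pump set fails [OR]: union of children's cut sets → 2 cut set(s).
Starboard system inoperative [AND]: one cut set from each child combined → 2 × 1 × 1 = 2 cut set(s).
Ship steering unresponsive [OR]: union of children's cut sets → 5 cut set(s).
Minimal cut sets: {#1 rudder actuator fails, Aft changeover valve malfunctions, Emergency steering pump lost, Main solenoid block offline}; {Aft changeover valve malfunctions, Emergency steering pump lost, Forward feedback unit malfunctions, Main solenoid block offline}; {Aft changeover valve malfunctions, Emergency steering pump lost, Main solenoid block offline, South autopilot interface fails}; {Emergency followup amplifier is out, Lower tiller link degraded, Redundant helm transmitter trips}; {Emergency followup amplifier is out, Lower tiller link degraded, Redundant relief valve is out}.

5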